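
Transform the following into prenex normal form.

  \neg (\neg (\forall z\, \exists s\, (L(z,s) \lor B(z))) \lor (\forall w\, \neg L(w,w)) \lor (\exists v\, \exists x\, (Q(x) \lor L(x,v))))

Drive negations inward (¬∀x A ≡ ∃x ¬A, ¬∃x A ≡ ∀x ¬A, De Morgan for ∧/∨):
  (\forall z\, \exists s\, (L(z,s) \lor B(z))) \land (\exists w\, L(w,w)) \land (\forall v\, \forall x\, (\neg Q(x) \land \neg L(x,v)))
Pull the quantifiers to the front (each side's bound variable is not free in the other side):
  \forall z\, \exists s\, \exists w\, \forall v\, \forall x\, ((L(z,s) \lor B(z)) \land L(w,w) \land \neg Q(x) \land \neg L(x,v))

\forall z\, \exists s\, \exists w\, \forall v\, \forall x\, ((L(z,s) \lor B(z)) \land L(w,w) \land \neg Q(x) \land \neg L(x,v))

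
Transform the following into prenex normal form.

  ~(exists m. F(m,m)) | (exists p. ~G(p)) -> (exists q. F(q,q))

exists m. forall p. exists q. (F(m,m) & G(p) | F(q,q))

Eliminate → and ↔ using ¬ and ∨.
  ~(~(exists m. F(m,m)) | (exists p. ~G(p))) | (exists q. F(q,q))
Push ¬ through the quantifiers and connectives to reach negation normal form:
  (exists m. F(m,m)) & (forall p. G(p)) | (exists q. F(q,q))
All bound variables are already distinct, so no renaming is needed.
Finally move all quantifiers to the prefix:
  exists m. forall p. exists q. (F(m,m) & G(p) | F(q,q))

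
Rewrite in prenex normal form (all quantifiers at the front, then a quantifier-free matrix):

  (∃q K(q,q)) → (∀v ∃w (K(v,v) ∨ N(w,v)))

Eliminate → and ↔ using ¬ and ∨.
  ¬(∃q K(q,q)) ∨ (∀v ∃w (K(v,v) ∨ N(w,v)))
Drive negations inward (¬∀x A ≡ ∃x ¬A, ¬∃x A ≡ ∀x ¬A, De Morgan for ∧/∨):
  (∀q ¬K(q,q)) ∨ (∀v ∃w (K(v,v) ∨ N(w,v)))
Extract every quantifier outward, since the variables are now distinct and don't occur free across branches:
  ∀q ∀v ∃w (¬K(q,q) ∨ K(v,v) ∨ N(w,v))

∀q ∀v ∃w (¬K(q,q) ∨ K(v,v) ∨ N(w,v))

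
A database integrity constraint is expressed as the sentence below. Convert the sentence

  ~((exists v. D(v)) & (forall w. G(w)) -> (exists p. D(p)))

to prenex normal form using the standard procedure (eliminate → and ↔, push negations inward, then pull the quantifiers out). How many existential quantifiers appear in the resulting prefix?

Rewrite implications/biconditionals: A → B as ¬A ∨ B.
  ~(~((exists v. D(v)) & (forall w. G(w))) | (exists p. D(p)))
Push ¬ through the quantifiers and connectives to reach negation normal form:
  (exists v. D(v)) & (forall w. G(w)) & (forall p. ~D(p))
All bound variables are already distinct, so no renaming is needed.
Finally move all quantifiers to the prefix:
  exists v. forall w. forall p. (D(v) & G(w) & ~D(p))
The prefix is exists v forall w forall p: 2 universal, 1 existential.

1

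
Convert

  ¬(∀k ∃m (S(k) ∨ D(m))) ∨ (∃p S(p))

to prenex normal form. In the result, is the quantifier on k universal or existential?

Move each ¬ inward, flipping quantifiers it crosses:
  (∃k ∀m (¬S(k) ∧ ¬D(m))) ∨ (∃p S(p))
Pull the quantifiers to the front (each side's bound variable is not free in the other side):
  ∃k ∀m ∃p (¬S(k) ∧ ¬D(m) ∨ S(p))
The quantifier ∀k sits under an odd number of negations, so it flips to ∃k.

existential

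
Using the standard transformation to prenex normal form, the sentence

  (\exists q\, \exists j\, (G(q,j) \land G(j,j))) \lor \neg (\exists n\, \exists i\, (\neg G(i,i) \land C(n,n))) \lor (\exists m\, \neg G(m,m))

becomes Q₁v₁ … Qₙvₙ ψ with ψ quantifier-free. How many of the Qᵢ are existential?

3

Drive negations inward (¬∀x A ≡ ∃x ¬A, ¬∃x A ≡ ∀x ¬A, De Morgan for ∧/∨):
  (\exists q\, \exists j\, (G(q,j) \land G(j,j))) \lor (\forall n\, \forall i\, (G(i,i) \lor \neg C(n,n))) \lor (\exists m\, \neg G(m,m))
Finally move all quantifiers to the prefix:
  \exists q\, \exists j\, \forall n\, \forall i\, \exists m\, (G(q,j) \land G(j,j) \lor G(i,i) \lor \neg C(n,n) \lor \neg G(m,m))
The prefix is \exists q \exists j \forall n \forall i \exists m: 2 universal, 3 existential.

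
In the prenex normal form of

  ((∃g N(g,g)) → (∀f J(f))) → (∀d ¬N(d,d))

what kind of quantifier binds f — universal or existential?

existential

Rewrite implications/biconditionals: A → B as ¬A ∨ B.
  ¬(¬(∃g N(g,g)) ∨ (∀f J(f))) ∨ (∀d ¬N(d,d))
Drive negations inward (¬∀x A ≡ ∃x ¬A, ¬∃x A ≡ ∀x ¬A, De Morgan for ∧/∨):
  (∃g N(g,g)) ∧ (∃f ¬J(f)) ∨ (∀d ¬N(d,d))
Pull the quantifiers to the front (each side's bound variable is not free in the other side):
  ∃g ∃f ∀d (N(g,g) ∧ ¬J(f) ∨ ¬N(d,d))
The quantifier ∀f sits under an odd number of negations (counting the antecedent side of each →), so it flips to ∃f.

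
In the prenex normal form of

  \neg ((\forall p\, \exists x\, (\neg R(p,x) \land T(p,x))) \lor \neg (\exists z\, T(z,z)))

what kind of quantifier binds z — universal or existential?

Push ¬ through the quantifiers and connectives to reach negation normal form:
  (\exists p\, \forall x\, (R(p,x) \lor \neg T(p,x))) \land (\exists z\, T(z,z))
All bound variables are already distinct, so no renaming is needed.
Finally move all quantifiers to the prefix:
  \exists p\, \forall x\, \exists z\, ((R(p,x) \lor \neg T(p,x)) \land T(z,z))
The quantifier \exists z sits under an even number of negations, so it remains existential.

existential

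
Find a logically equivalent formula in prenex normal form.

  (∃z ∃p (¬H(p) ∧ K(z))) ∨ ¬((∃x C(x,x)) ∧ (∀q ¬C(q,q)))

∃z ∃p ∀x ∃q (¬H(p) ∧ K(z) ∨ ¬C(x,x) ∨ C(q,q))

Drive negations inward (¬∀x A ≡ ∃x ¬A, ¬∃x A ≡ ∀x ¬A, De Morgan for ∧/∨):
  (∃z ∃p (¬H(p) ∧ K(z))) ∨ (∀x ¬C(x,x)) ∨ (∃q C(q,q))
All bound variables are already distinct, so no renaming is needed.
Extract every quantifier outward, since the variables are now distinct and don't occur free across branches:
  ∃z ∃p ∀x ∃q (¬H(p) ∧ K(z) ∨ ¬C(x,x) ∨ C(q,q))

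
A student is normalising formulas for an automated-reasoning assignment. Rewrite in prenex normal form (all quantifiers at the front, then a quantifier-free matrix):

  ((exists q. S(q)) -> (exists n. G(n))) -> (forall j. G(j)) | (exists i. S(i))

Eliminate → and ↔ using ¬ and ∨.
  ~(~(exists q. S(q)) | (exists n. G(n))) | (forall j. G(j)) | (exists i. S(i))
Drive negations inward (¬∀x A ≡ ∃x ¬A, ¬∃x A ≡ ∀x ¬A, De Morgan for ∧/∨):
  (exists q. S(q)) & (forall n. ~G(n)) | (forall j. G(j)) | (exists i. S(i))
All bound variables are already distinct, so no renaming is needed.
Extract every quantifier outward, since the variables are now distinct and don't occur free across branches:
  exists q. forall n. forall j. exists i. (S(q) & ~G(n) | G(j) | S(i))

exists q. forall n. forall j. exists i. (S(q) & ~G(n) | G(j) | S(i))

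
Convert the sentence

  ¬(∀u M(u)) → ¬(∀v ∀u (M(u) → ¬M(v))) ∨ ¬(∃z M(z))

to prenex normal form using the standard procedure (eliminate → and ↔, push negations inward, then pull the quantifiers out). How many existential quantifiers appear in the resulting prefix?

2

Rewrite implications/biconditionals: A → B as ¬A ∨ B.
  ¬¬(∀u M(u)) ∨ ¬(∀v ∀u (¬M(u) ∨ ¬M(v))) ∨ ¬(∃z M(z))
Push ¬ through the quantifiers and connectives to reach negation normal form:
  (∀u M(u)) ∨ (∃v ∃u (M(u) ∧ M(v))) ∨ (∀z ¬M(z))
Rename bound variables to avoid capture: u↦y1.
  (∀u M(u)) ∨ (∃v ∃y1 (M(y1) ∧ M(v))) ∨ (∀z ¬M(z))
Finally move all quantifiers to the prefix:
  ∀u ∃v ∃y1 ∀z (M(u) ∨ M(y1) ∧ M(v) ∨ ¬M(z))
The prefix is ∀u ∃v ∃y1 ∀z: 2 universal, 2 existential.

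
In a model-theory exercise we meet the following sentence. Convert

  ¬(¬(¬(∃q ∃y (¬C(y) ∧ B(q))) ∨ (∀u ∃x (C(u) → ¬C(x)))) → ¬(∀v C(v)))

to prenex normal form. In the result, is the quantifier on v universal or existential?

universal

First replace A → B with ¬A ∨ B.
  ¬(¬¬(¬(∃q ∃y (¬C(y) ∧ B(q))) ∨ (∀u ∃x (¬C(u) ∨ ¬C(x)))) ∨ ¬(∀v C(v)))
Move each ¬ inward, flipping quantifiers it crosses:
  (∃q ∃y (¬C(y) ∧ B(q))) ∧ (∃u ∀x (C(u) ∧ C(x))) ∧ (∀v C(v))
All bound variables are already distinct, so no renaming is needed.
Finally move all quantifiers to the prefix:
  ∃q ∃y ∃u ∀x ∀v (¬C(y) ∧ B(q) ∧ C(u) ∧ C(x) ∧ C(v))
The quantifier ∀v sits under an even number of negations (counting the antecedent side of each →), so it remains universal.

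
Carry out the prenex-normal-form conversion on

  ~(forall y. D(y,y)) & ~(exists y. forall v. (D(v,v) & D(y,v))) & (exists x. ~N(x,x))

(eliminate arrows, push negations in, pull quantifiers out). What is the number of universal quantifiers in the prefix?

1

Push ¬ through the quantifiers and connectives to reach negation normal form:
  (exists y. ~D(y,y)) & (forall y. exists v. (~D(v,v) | ~D(y,v))) & (exists x. ~N(x,x))
Standardize variables apart so no two quantifiers bind the same name: y↦b.
  (exists y. ~D(y,y)) & (forall b. exists v. (~D(v,v) | ~D(b,v))) & (exists x. ~N(x,x))
Finally move all quantifiers to the prefix:
  exists y. forall b. exists v. exists x. (~D(y,y) & (~D(v,v) | ~D(b,v)) & ~N(x,x))
The prefix is exists y forall b exists v exists x: 1 universal, 3 existential.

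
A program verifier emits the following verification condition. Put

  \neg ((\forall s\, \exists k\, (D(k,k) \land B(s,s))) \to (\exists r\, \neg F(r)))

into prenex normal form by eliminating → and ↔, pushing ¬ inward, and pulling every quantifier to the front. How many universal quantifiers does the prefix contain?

2

First replace A → B with ¬A ∨ B.
  \neg (\neg (\forall s\, \exists k\, (D(k,k) \land B(s,s))) \lor (\exists r\, \neg F(r)))
Drive negations inward (¬∀x A ≡ ∃x ¬A, ¬∃x A ≡ ∀x ¬A, De Morgan for ∧/∨):
  (\forall s\, \exists k\, (D(k,k) \land B(s,s))) \land (\forall r\, F(r))
All bound variables are already distinct, so no renaming is needed.
Pull the quantifiers to the front (each side's bound variable is not free in the other side):
  \forall s\, \exists k\, \forall r\, (D(k,k) \land B(s,s) \land F(r))
The prefix is \forall s \exists k \forall r: 2 universal, 1 existential.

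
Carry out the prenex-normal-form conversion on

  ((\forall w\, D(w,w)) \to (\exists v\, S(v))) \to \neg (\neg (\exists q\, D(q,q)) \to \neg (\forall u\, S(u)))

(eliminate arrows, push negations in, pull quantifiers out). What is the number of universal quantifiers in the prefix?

4

First replace A → B with ¬A ∨ B.
  \neg (\neg (\forall w\, D(w,w)) \lor (\exists v\, S(v))) \lor \neg (\neg \neg (\exists q\, D(q,q)) \lor \neg (\forall u\, S(u)))
Drive negations inward (¬∀x A ≡ ∃x ¬A, ¬∃x A ≡ ∀x ¬A, De Morgan for ∧/∨):
  (\forall w\, D(w,w)) \land (\forall v\, \neg S(v)) \lor (\forall q\, \neg D(q,q)) \land (\forall u\, S(u))
All bound variables are already distinct, so no renaming is needed.
Finally move all quantifiers to the prefix:
  \forall w\, \forall v\, \forall q\, \forall u\, (D(w,w) \land \neg S(v) \lor \neg D(q,q) \land S(u))
The prefix is \forall w \forall v \forall q \forall u: 4 universal, 0 existential.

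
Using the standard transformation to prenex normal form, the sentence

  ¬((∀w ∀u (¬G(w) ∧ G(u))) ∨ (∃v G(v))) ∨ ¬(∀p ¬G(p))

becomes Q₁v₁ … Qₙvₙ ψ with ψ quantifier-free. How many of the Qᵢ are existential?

Move each ¬ inward, flipping quantifiers it crosses:
  (∃w ∃u (G(w) ∨ ¬G(u))) ∧ (∀v ¬G(v)) ∨ (∃p G(p))
All bound variables are already distinct, so no renaming is needed.
Pull the quantifiers to the front (each side's bound variable is not free in the other side):
  ∃w ∃u ∀v ∃p ((G(w) ∨ ¬G(u)) ∧ ¬G(v) ∨ G(p))
The prefix is ∃w ∃u ∀v ∃p: 1 universal, 3 existential.

3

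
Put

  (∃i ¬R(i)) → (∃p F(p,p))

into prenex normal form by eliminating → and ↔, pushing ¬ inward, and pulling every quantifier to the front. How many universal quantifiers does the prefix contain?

Eliminate → and ↔ using ¬ and ∨.
  ¬(∃i ¬R(i)) ∨ (∃p F(p,p))
Move each ¬ inward, flipping quantifiers it crosses:
  (∀i R(i)) ∨ (∃p F(p,p))
All bound variables are already distinct, so no renaming is needed.
Extract every quantifier outward, since the variables are now distinct and don't occur free across branches:
  ∀i ∃p (R(i) ∨ F(p,p))
The prefix is ∀i ∃p: 1 universal, 1 existential.

1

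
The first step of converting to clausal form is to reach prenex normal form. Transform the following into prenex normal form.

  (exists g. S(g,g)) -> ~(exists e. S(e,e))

forall g. forall e. (~S(g,g) | ~S(e,e))

First replace A → B with ¬A ∨ B.
  ~(exists g. S(g,g)) | ~(exists e. S(e,e))
Drive negations inward (¬∀x A ≡ ∃x ¬A, ¬∃x A ≡ ∀x ¬A, De Morgan for ∧/∨):
  (forall g. ~S(g,g)) | (forall e. ~S(e,e))
Extract every quantifier outward, since the variables are now distinct and don't occur free across branches:
  forall g. forall e. (~S(g,g) | ~S(e,e))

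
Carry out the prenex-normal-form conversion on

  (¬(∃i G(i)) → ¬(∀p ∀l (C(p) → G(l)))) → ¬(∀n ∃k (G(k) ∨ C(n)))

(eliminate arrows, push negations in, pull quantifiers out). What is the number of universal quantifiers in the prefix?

4

Rewrite implications/biconditionals: A → B as ¬A ∨ B.
  ¬(¬¬(∃i G(i)) ∨ ¬(∀p ∀l (¬C(p) ∨ G(l)))) ∨ ¬(∀n ∃k (G(k) ∨ C(n)))
Push ¬ through the quantifiers and connectives to reach negation normal form:
  (∀i ¬G(i)) ∧ (∀p ∀l (¬C(p) ∨ G(l))) ∨ (∃n ∀k (¬G(k) ∧ ¬C(n)))
All bound variables are already distinct, so no renaming is needed.
Pull the quantifiers to the front (each side's bound variable is not free in the other side):
  ∀i ∀p ∀l ∃n ∀k (¬G(i) ∧ (¬C(p) ∨ G(l)) ∨ ¬G(k) ∧ ¬C(n))
The prefix is ∀i ∀p ∀l ∃n ∀k: 4 universal, 1 existential.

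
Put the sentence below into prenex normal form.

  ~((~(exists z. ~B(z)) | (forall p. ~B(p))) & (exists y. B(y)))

Move each ¬ inward, flipping quantifiers it crosses:
  (exists z. ~B(z)) & (exists p. B(p)) | (forall y. ~B(y))
All bound variables are already distinct, so no renaming is needed.
Pull the quantifiers to the front (each side's bound variable is not free in the other side):
  exists z. exists p. forall y. (~B(z) & B(p) | ~B(y))

exists z. exists p. forall y. (~B(z) & B(p) | ~B(y))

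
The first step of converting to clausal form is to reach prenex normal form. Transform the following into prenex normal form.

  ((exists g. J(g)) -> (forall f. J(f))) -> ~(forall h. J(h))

exists g. exists f. exists h. (J(g) & ~J(f) | ~J(h))

Rewrite implications/biconditionals: A → B as ¬A ∨ B.
  ~(~(exists g. J(g)) | (forall f. J(f))) | ~(forall h. J(h))
Drive negations inward (¬∀x A ≡ ∃x ¬A, ¬∃x A ≡ ∀x ¬A, De Morgan for ∧/∨):
  (exists g. J(g)) & (exists f. ~J(f)) | (exists h. ~J(h))
All bound variables are already distinct, so no renaming is needed.
Finally move all quantifiers to the prefix:
  exists g. exists f. exists h. (J(g) & ~J(f) | ~J(h))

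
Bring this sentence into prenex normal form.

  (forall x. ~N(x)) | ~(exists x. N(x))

forall x. forall u. (~N(x) | ~N(u))

Move each ¬ inward, flipping quantifiers it crosses:
  (forall x. ~N(x)) | (forall x. ~N(x))
Rename bound variables to avoid capture: x↦u.
  (forall x. ~N(x)) | (forall u. ~N(u))
Pull the quantifiers to the front (each side's bound variable is not free in the other side):
  forall x. forall u. (~N(x) | ~N(u))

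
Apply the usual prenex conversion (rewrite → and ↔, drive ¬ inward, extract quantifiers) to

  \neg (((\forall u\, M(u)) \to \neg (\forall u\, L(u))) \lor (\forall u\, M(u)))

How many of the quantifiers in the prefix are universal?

First replace A → B with ¬A ∨ B.
  \neg (\neg (\forall u\, M(u)) \lor \neg (\forall u\, L(u)) \lor (\forall u\, M(u)))
Push ¬ through the quantifiers and connectives to reach negation normal form:
  (\forall u\, M(u)) \land (\forall u\, L(u)) \land (\exists u\, \neg M(u))
Give each quantifier a distinct variable: u↦x, u↦t.
  (\forall u\, M(u)) \land (\forall x\, L(x)) \land (\exists t\, \neg M(t))
Pull the quantifiers to the front (each side's bound variable is not free in the other side):
  \forall u\, \forall x\, \exists t\, (M(u) \land L(x) \land \neg M(t))
The prefix is \forall u \forall x \exists t: 2 universal, 1 existential.

2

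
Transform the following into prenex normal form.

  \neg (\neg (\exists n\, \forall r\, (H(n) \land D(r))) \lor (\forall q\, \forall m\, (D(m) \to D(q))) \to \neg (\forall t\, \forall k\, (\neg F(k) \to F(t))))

\forall n\, \exists r\, \forall q\, \forall m\, \forall t\, \forall k\, ((\neg H(n) \lor \neg D(r) \lor \neg D(m) \lor D(q)) \land (F(k) \lor F(t)))

Eliminate → and ↔ using ¬ and ∨.
  \neg (\neg (\neg (\exists n\, \forall r\, (H(n) \land D(r))) \lor (\forall q\, \forall m\, (\neg D(m) \lor D(q)))) \lor \neg (\forall t\, \forall k\, (\neg \neg F(k) \lor F(t))))
Move each ¬ inward, flipping quantifiers it crosses:
  ((\forall n\, \exists r\, (\neg H(n) \lor \neg D(r))) \lor (\forall q\, \forall m\, (\neg D(m) \lor D(q)))) \land (\forall t\, \forall k\, (F(k) \lor F(t)))
Finally move all quantifiers to the prefix:
  \forall n\, \exists r\, \forall q\, \forall m\, \forall t\, \forall k\, ((\neg H(n) \lor \neg D(r) \lor \neg D(m) \lor D(q)) \land (F(k) \lor F(t)))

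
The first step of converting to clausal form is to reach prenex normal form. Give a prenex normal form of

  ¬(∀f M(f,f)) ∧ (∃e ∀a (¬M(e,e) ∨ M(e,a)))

∃f ∃e ∀a (¬M(f,f) ∧ (¬M(e,e) ∨ M(e,a)))

Move each ¬ inward, flipping quantifiers it crosses:
  (∃f ¬M(f,f)) ∧ (∃e ∀a (¬M(e,e) ∨ M(e,a)))
All bound variables are already distinct, so no renaming is needed.
Extract every quantifier outward, since the variables are now distinct and don't occur free across branches:
  ∃f ∃e ∀a (¬M(f,f) ∧ (¬M(e,e) ∨ M(e,a)))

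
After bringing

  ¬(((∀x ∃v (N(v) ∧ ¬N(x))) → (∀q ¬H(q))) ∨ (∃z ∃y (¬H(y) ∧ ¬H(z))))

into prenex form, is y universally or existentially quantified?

universal

Rewrite implications/biconditionals: A → B as ¬A ∨ B.
  ¬(¬(∀x ∃v (N(v) ∧ ¬N(x))) ∨ (∀q ¬H(q)) ∨ (∃z ∃y (¬H(y) ∧ ¬H(z))))
Push ¬ through the quantifiers and connectives to reach negation normal form:
  (∀x ∃v (N(v) ∧ ¬N(x))) ∧ (∃q H(q)) ∧ (∀z ∀y (H(y) ∨ H(z)))
Pull the quantifiers to the front (each side's bound variable is not free in the other side):
  ∀x ∃v ∃q ∀z ∀y (N(v) ∧ ¬N(x) ∧ H(q) ∧ (H(y) ∨ H(z)))
The quantifier ∃y sits under an odd number of negations (counting the antecedent side of each →), so it flips to ∀y.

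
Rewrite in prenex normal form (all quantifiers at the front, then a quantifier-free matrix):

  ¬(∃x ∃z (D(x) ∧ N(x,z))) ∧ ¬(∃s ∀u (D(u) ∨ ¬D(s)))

∀x ∀z ∀s ∃u ((¬D(x) ∨ ¬N(x,z)) ∧ ¬D(u) ∧ D(s))

Drive negations inward (¬∀x A ≡ ∃x ¬A, ¬∃x A ≡ ∀x ¬A, De Morgan for ∧/∨):
  (∀x ∀z (¬D(x) ∨ ¬N(x,z))) ∧ (∀s ∃u (¬D(u) ∧ D(s)))
All bound variables are already distinct, so no renaming is needed.
Finally move all quantifiers to the prefix:
  ∀x ∀z ∀s ∃u ((¬D(x) ∨ ¬N(x,z)) ∧ ¬D(u) ∧ D(s))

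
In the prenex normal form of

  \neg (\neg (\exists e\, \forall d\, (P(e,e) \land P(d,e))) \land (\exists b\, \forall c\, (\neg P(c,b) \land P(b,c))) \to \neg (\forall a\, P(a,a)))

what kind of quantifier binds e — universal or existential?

universal

Eliminate → and ↔ using ¬ and ∨.
  \neg (\neg (\neg (\exists e\, \forall d\, (P(e,e) \land P(d,e))) \land (\exists b\, \forall c\, (\neg P(c,b) \land P(b,c)))) \lor \neg (\forall a\, P(a,a)))
Drive negations inward (¬∀x A ≡ ∃x ¬A, ¬∃x A ≡ ∀x ¬A, De Morgan for ∧/∨):
  (\forall e\, \exists d\, (\neg P(e,e) \lor \neg P(d,e))) \land (\exists b\, \forall c\, (\neg P(c,b) \land P(b,c))) \land (\forall a\, P(a,a))
All bound variables are already distinct, so no renaming is needed.
Extract every quantifier outward, since the variables are now distinct and don't occur free across branches:
  \forall e\, \exists d\, \exists b\, \forall c\, \forall a\, ((\neg P(e,e) \lor \neg P(d,e)) \land \neg P(c,b) \land P(b,c) \land P(a,a))
The quantifier \exists e sits under an odd number of negations (counting the antecedent side of each →), so it flips to \forall e.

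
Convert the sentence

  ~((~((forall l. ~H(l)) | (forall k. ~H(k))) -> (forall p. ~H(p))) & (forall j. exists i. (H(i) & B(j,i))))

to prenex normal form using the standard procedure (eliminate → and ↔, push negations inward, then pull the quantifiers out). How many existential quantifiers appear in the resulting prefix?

Eliminate → and ↔ using ¬ and ∨.
  ~((~~((forall l. ~H(l)) | (forall k. ~H(k))) | (forall p. ~H(p))) & (forall j. exists i. (H(i) & B(j,i))))
Push ¬ through the quantifiers and connectives to reach negation normal form:
  (exists l. H(l)) & (exists k. H(k)) & (exists p. H(p)) | (exists j. forall i. (~H(i) | ~B(j,i)))
Finally move all quantifiers to the prefix:
  exists l. exists k. exists p. exists j. forall i. (H(l) & H(k) & H(p) | ~H(i) | ~B(j,i))
The prefix is exists l exists k exists p exists j forall i: 1 universal, 4 existential.

4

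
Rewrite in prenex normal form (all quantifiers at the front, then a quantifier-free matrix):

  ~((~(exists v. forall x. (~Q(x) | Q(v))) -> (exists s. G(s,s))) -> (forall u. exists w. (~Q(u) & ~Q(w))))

exists v. forall x. exists s. exists u. forall w. ((~Q(x) | Q(v) | G(s,s)) & (Q(u) | Q(w)))

Eliminate → and ↔ using ¬ and ∨.
  ~(~(~~(exists v. forall x. (~Q(x) | Q(v))) | (exists s. G(s,s))) | (forall u. exists w. (~Q(u) & ~Q(w))))
Push ¬ through the quantifiers and connectives to reach negation normal form:
  ((exists v. forall x. (~Q(x) | Q(v))) | (exists s. G(s,s))) & (exists u. forall w. (Q(u) | Q(w)))
Pull the quantifiers to the front (each side's bound variable is not free in the other side):
  exists v. forall x. exists s. exists u. forall w. ((~Q(x) | Q(v) | G(s,s)) & (Q(u) | Q(w)))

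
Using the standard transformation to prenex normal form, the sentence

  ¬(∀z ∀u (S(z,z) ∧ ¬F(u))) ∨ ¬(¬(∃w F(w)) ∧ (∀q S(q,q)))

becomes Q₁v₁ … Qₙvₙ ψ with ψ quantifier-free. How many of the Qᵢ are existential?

Push ¬ through the quantifiers and connectives to reach negation normal form:
  (∃z ∃u (¬S(z,z) ∨ F(u))) ∨ (∃w F(w)) ∨ (∃q ¬S(q,q))
All bound variables are already distinct, so no renaming is needed.
Extract every quantifier outward, since the variables are now distinct and don't occur free across branches:
  ∃z ∃u ∃w ∃q (¬S(z,z) ∨ F(u) ∨ F(w) ∨ ¬S(q,q))
The prefix is ∃z ∃u ∃w ∃q: 0 universal, 4 existential.

4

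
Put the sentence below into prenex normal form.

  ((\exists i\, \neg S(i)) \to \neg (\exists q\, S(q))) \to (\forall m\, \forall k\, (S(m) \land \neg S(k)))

\exists i\, \exists q\, \forall m\, \forall k\, (\neg S(i) \land S(q) \lor S(m) \land \neg S(k))

Eliminate → and ↔ using ¬ and ∨.
  \neg (\neg (\exists i\, \neg S(i)) \lor \neg (\exists q\, S(q))) \lor (\forall m\, \forall k\, (S(m) \land \neg S(k)))
Push ¬ through the quantifiers and connectives to reach negation normal form:
  (\exists i\, \neg S(i)) \land (\exists q\, S(q)) \lor (\forall m\, \forall k\, (S(m) \land \neg S(k)))
All bound variables are already distinct, so no renaming is needed.
Pull the quantifiers to the front (each side's bound variable is not free in the other side):
  \exists i\, \exists q\, \forall m\, \forall k\, (\neg S(i) \land S(q) \lor S(m) \land \neg S(k))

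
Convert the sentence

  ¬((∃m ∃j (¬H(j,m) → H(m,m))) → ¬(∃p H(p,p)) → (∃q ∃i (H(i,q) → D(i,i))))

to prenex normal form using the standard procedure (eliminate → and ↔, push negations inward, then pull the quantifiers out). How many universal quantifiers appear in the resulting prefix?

Rewrite implications/biconditionals: A → B as ¬A ∨ B.
  ¬(¬(∃m ∃j (¬¬H(j,m) ∨ H(m,m))) ∨ ¬¬(∃p H(p,p)) ∨ (∃q ∃i (¬H(i,q) ∨ D(i,i))))
Drive negations inward (¬∀x A ≡ ∃x ¬A, ¬∃x A ≡ ∀x ¬A, De Morgan for ∧/∨):
  (∃m ∃j (H(j,m) ∨ H(m,m))) ∧ (∀p ¬H(p,p)) ∧ (∀q ∀i (H(i,q) ∧ ¬D(i,i)))
All bound variables are already distinct, so no renaming is needed.
Extract every quantifier outward, since the variables are now distinct and don't occur free across branches:
  ∃m ∃j ∀p ∀q ∀i ((H(j,m) ∨ H(m,m)) ∧ ¬H(p,p) ∧ H(i,q) ∧ ¬D(i,i))
The prefix is ∃m ∃j ∀p ∀q ∀i: 3 universal, 2 existential.

3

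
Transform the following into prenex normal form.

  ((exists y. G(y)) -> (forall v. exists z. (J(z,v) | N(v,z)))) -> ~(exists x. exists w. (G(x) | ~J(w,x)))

First replace A → B with ¬A ∨ B.
  ~(~(exists y. G(y)) | (forall v. exists z. (J(z,v) | N(v,z)))) | ~(exists x. exists w. (G(x) | ~J(w,x)))
Push ¬ through the quantifiers and connectives to reach negation normal form:
  (exists y. G(y)) & (exists v. forall z. (~J(z,v) & ~N(v,z))) | (forall x. forall w. (~G(x) & J(w,x)))
Pull the quantifiers to the front (each side's bound variable is not free in the other side):
  exists y. exists v. forall z. forall x. forall w. (G(y) & ~J(z,v) & ~N(v,z) | ~G(x) & J(w,x))

exists y. exists v. forall z. forall x. forall w. (G(y) & ~J(z,v) & ~N(v,z) | ~G(x) & J(w,x))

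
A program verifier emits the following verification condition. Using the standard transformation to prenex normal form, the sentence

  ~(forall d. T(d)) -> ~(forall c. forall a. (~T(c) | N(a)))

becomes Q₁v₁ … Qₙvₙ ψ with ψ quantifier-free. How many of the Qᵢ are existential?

Rewrite implications/biconditionals: A → B as ¬A ∨ B.
  ~~(forall d. T(d)) | ~(forall c. forall a. (~T(c) | N(a)))
Drive negations inward (¬∀x A ≡ ∃x ¬A, ¬∃x A ≡ ∀x ¬A, De Morgan for ∧/∨):
  (forall d. T(d)) | (exists c. exists a. (T(c) & ~N(a)))
Finally move all quantifiers to the prefix:
  forall d. exists c. exists a. (T(d) | T(c) & ~N(a))
The prefix is forall d exists c exists a: 1 universal, 2 existential.

2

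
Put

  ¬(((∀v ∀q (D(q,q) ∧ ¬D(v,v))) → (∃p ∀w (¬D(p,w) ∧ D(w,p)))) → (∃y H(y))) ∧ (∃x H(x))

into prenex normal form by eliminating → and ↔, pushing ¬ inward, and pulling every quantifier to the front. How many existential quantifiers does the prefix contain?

4

Rewrite implications/biconditionals: A → B as ¬A ∨ B.
  ¬(¬(¬(∀v ∀q (D(q,q) ∧ ¬D(v,v))) ∨ (∃p ∀w (¬D(p,w) ∧ D(w,p)))) ∨ (∃y H(y))) ∧ (∃x H(x))
Move each ¬ inward, flipping quantifiers it crosses:
  ((∃v ∃q (¬D(q,q) ∨ D(v,v))) ∨ (∃p ∀w (¬D(p,w) ∧ D(w,p)))) ∧ (∀y ¬H(y)) ∧ (∃x H(x))
All bound variables are already distinct, so no renaming is needed.
Pull the quantifiers to the front (each side's bound variable is not free in the other side):
  ∃v ∃q ∃p ∀w ∀y ∃x ((¬D(q,q) ∨ D(v,v) ∨ ¬D(p,w) ∧ D(w,p)) ∧ ¬H(y) ∧ H(x))
The prefix is ∃v ∃q ∃p ∀w ∀y ∃x: 2 universal, 4 existential.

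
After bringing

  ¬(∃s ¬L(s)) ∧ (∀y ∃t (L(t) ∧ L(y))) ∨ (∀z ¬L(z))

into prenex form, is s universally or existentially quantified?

universal

Push ¬ through the quantifiers and connectives to reach negation normal form:
  (∀s L(s)) ∧ (∀y ∃t (L(t) ∧ L(y))) ∨ (∀z ¬L(z))
All bound variables are already distinct, so no renaming is needed.
Finally move all quantifiers to the prefix:
  ∀s ∀y ∃t ∀z (L(s) ∧ L(t) ∧ L(y) ∨ ¬L(z))
The quantifier ∃s sits under an odd number of negations, so it flips to ∀s.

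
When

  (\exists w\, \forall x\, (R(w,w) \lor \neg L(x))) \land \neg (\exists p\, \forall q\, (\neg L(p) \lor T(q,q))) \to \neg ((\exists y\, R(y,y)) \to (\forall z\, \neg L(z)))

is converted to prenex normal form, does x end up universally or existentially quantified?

Eliminate → and ↔ using ¬ and ∨.
  \neg ((\exists w\, \forall x\, (R(w,w) \lor \neg L(x))) \land \neg (\exists p\, \forall q\, (\neg L(p) \lor T(q,q)))) \lor \neg (\neg (\exists y\, R(y,y)) \lor (\forall z\, \neg L(z)))
Drive negations inward (¬∀x A ≡ ∃x ¬A, ¬∃x A ≡ ∀x ¬A, De Morgan for ∧/∨):
  (\forall w\, \exists x\, (\neg R(w,w) \land L(x))) \lor (\exists p\, \forall q\, (\neg L(p) \lor T(q,q))) \lor (\exists y\, R(y,y)) \land (\exists z\, L(z))
All bound variables are already distinct, so no renaming is needed.
Pull the quantifiers to the front (each side's bound variable is not free in the other side):
  \forall w\, \exists x\, \exists p\, \forall q\, \exists y\, \exists z\, (\neg R(w,w) \land L(x) \lor \neg L(p) \lor T(q,q) \lor R(y,y) \land L(z))
The quantifier \forall x sits under an odd number of negations (counting the antecedent side of each →), so it flips to \exists x.

existential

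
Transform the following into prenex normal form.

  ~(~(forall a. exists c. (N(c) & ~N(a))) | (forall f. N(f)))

forall a. exists c. exists f. (N(c) & ~N(a) & ~N(f))

Move each ¬ inward, flipping quantifiers it crosses:
  (forall a. exists c. (N(c) & ~N(a))) & (exists f. ~N(f))
All bound variables are already distinct, so no renaming is needed.
Extract every quantifier outward, since the variables are now distinct and don't occur free across branches:
  forall a. exists c. exists f. (N(c) & ~N(a) & ~N(f))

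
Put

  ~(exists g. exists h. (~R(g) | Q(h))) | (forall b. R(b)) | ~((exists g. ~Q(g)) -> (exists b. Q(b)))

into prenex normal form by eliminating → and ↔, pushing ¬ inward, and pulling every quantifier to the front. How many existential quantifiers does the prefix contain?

First replace A → B with ¬A ∨ B.
  ~(exists g. exists h. (~R(g) | Q(h))) | (forall b. R(b)) | ~(~(exists g. ~Q(g)) | (exists b. Q(b)))
Drive negations inward (¬∀x A ≡ ∃x ¬A, ¬∃x A ≡ ∀x ¬A, De Morgan for ∧/∨):
  (forall g. forall h. (R(g) & ~Q(h))) | (forall b. R(b)) | (exists g. ~Q(g)) & (forall b. ~Q(b))
Rename bound variables to avoid capture: g↦q, b↦u.
  (forall g. forall h. (R(g) & ~Q(h))) | (forall b. R(b)) | (exists q. ~Q(q)) & (forall u. ~Q(u))
Extract every quantifier outward, since the variables are now distinct and don't occur free across branches:
  forall g. forall h. forall b. exists q. forall u. (R(g) & ~Q(h) | R(b) | ~Q(q) & ~Q(u))
The prefix is forall g forall h forall b exists q forall u: 4 universal, 1 existential.

1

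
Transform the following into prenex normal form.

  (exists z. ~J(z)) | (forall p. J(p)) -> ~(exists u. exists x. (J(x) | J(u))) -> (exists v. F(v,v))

forall z. exists p. exists u. exists x. exists v. (J(z) & ~J(p) | J(x) | J(u) | F(v,v))

Eliminate → and ↔ using ¬ and ∨.
  ~((exists z. ~J(z)) | (forall p. J(p))) | ~~(exists u. exists x. (J(x) | J(u))) | (exists v. F(v,v))
Drive negations inward (¬∀x A ≡ ∃x ¬A, ¬∃x A ≡ ∀x ¬A, De Morgan for ∧/∨):
  (forall z. J(z)) & (exists p. ~J(p)) | (exists u. exists x. (J(x) | J(u))) | (exists v. F(v,v))
Extract every quantifier outward, since the variables are now distinct and don't occur free across branches:
  forall z. exists p. exists u. exists x. exists v. (J(z) & ~J(p) | J(x) | J(u) | F(v,v))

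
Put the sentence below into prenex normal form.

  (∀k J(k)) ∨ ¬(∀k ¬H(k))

Push ¬ through the quantifiers and connectives to reach negation normal form:
  (∀k J(k)) ∨ (∃k H(k))
Rename bound variables to avoid capture: k↦w1.
  (∀k J(k)) ∨ (∃w1 H(w1))
Pull the quantifiers to the front (each side's bound variable is not free in the other side):
  ∀k ∃w1 (J(k) ∨ H(w1))

∀k ∃w1 (J(k) ∨ H(w1))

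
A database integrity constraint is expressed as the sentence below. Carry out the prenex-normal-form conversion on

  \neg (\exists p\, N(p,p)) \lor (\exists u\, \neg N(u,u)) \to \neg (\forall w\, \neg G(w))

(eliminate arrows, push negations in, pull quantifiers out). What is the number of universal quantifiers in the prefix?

Eliminate → and ↔ using ¬ and ∨.
  \neg (\neg (\exists p\, N(p,p)) \lor (\exists u\, \neg N(u,u))) \lor \neg (\forall w\, \neg G(w))
Drive negations inward (¬∀x A ≡ ∃x ¬A, ¬∃x A ≡ ∀x ¬A, De Morgan for ∧/∨):
  (\exists p\, N(p,p)) \land (\forall u\, N(u,u)) \lor (\exists w\, G(w))
All bound variables are already distinct, so no renaming is needed.
Extract every quantifier outward, since the variables are now distinct and don't occur free across branches:
  \exists p\, \forall u\, \exists w\, (N(p,p) \land N(u,u) \lor G(w))
The prefix is \exists p \forall u \exists w: 1 universal, 2 existential.

1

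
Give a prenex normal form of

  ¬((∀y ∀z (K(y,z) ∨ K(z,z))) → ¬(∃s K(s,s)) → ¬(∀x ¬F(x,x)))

Eliminate → and ↔ using ¬ and ∨.
  ¬(¬(∀y ∀z (K(y,z) ∨ K(z,z))) ∨ ¬¬(∃s K(s,s)) ∨ ¬(∀x ¬F(x,x)))
Push ¬ through the quantifiers and connectives to reach negation normal form:
  (∀y ∀z (K(y,z) ∨ K(z,z))) ∧ (∀s ¬K(s,s)) ∧ (∀x ¬F(x,x))
Extract every quantifier outward, since the variables are now distinct and don't occur free across branches:
  ∀y ∀z ∀s ∀x ((K(y,z) ∨ K(z,z)) ∧ ¬K(s,s) ∧ ¬F(x,x))

∀y ∀z ∀s ∀x ((K(y,z) ∨ K(z,z)) ∧ ¬K(s,s) ∧ ¬F(x,x))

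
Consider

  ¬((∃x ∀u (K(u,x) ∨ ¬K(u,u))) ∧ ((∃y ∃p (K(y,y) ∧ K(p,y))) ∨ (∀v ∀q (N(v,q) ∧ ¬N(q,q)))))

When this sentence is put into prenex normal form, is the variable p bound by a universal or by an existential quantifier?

Drive negations inward (¬∀x A ≡ ∃x ¬A, ¬∃x A ≡ ∀x ¬A, De Morgan for ∧/∨):
  (∀x ∃u (¬K(u,x) ∧ K(u,u))) ∨ (∀y ∀p (¬K(y,y) ∨ ¬K(p,y))) ∧ (∃v ∃q (¬N(v,q) ∨ N(q,q)))
All bound variables are already distinct, so no renaming is needed.
Finally move all quantifiers to the prefix:
  ∀x ∃u ∀y ∀p ∃v ∃q (¬K(u,x) ∧ K(u,u) ∨ (¬K(y,y) ∨ ¬K(p,y)) ∧ (¬N(v,q) ∨ N(q,q)))
The quantifier ∃p sits under an odd number of negations, so it flips to ∀p.

universal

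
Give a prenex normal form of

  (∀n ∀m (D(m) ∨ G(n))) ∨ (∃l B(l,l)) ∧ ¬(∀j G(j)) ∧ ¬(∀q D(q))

Push ¬ through the quantifiers and connectives to reach negation normal form:
  (∀n ∀m (D(m) ∨ G(n))) ∨ (∃l B(l,l)) ∧ (∃j ¬G(j)) ∧ (∃q ¬D(q))
All bound variables are already distinct, so no renaming is needed.
Extract every quantifier outward, since the variables are now distinct and don't occur free across branches:
  ∀n ∀m ∃l ∃j ∃q (D(m) ∨ G(n) ∨ B(l,l) ∧ ¬G(j) ∧ ¬D(q))

∀n ∀m ∃l ∃j ∃q (D(m) ∨ G(n) ∨ B(l,l) ∧ ¬G(j) ∧ ¬D(q))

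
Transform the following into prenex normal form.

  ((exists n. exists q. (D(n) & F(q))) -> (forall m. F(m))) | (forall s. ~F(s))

First replace A → B with ¬A ∨ B.
  ~(exists n. exists q. (D(n) & F(q))) | (forall m. F(m)) | (forall s. ~F(s))
Move each ¬ inward, flipping quantifiers it crosses:
  (forall n. forall q. (~D(n) | ~F(q))) | (forall m. F(m)) | (forall s. ~F(s))
All bound variables are already distinct, so no renaming is needed.
Pull the quantifiers to the front (each side's bound variable is not free in the other side):
  forall n. forall q. forall m. forall s. (~D(n) | ~F(q) | F(m) | ~F(s))

forall n. forall q. forall m. forall s. (~D(n) | ~F(q) | F(m) | ~F(s))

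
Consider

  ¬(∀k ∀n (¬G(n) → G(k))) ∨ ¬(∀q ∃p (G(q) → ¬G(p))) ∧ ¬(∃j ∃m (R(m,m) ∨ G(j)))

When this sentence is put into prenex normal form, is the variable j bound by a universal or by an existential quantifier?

universal

Rewrite implications/biconditionals: A → B as ¬A ∨ B.
  ¬(∀k ∀n (¬¬G(n) ∨ G(k))) ∨ ¬(∀q ∃p (¬G(q) ∨ ¬G(p))) ∧ ¬(∃j ∃m (R(m,m) ∨ G(j)))
Push ¬ through the quantifiers and connectives to reach negation normal form:
  (∃k ∃n (¬G(n) ∧ ¬G(k))) ∨ (∃q ∀p (G(q) ∧ G(p))) ∧ (∀j ∀m (¬R(m,m) ∧ ¬G(j)))
Pull the quantifiers to the front (each side's bound variable is not free in the other side):
  ∃k ∃n ∃q ∀p ∀j ∀m (¬G(n) ∧ ¬G(k) ∨ G(q) ∧ G(p) ∧ ¬R(m,m) ∧ ¬G(j))
The quantifier ∃j sits under an odd number of negations (counting the antecedent side of each →), so it flips to ∀j.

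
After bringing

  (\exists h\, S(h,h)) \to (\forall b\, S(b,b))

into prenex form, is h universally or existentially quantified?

Rewrite implications/biconditionals: A → B as ¬A ∨ B.
  \neg (\exists h\, S(h,h)) \lor (\forall b\, S(b,b))
Move each ¬ inward, flipping quantifiers it crosses:
  (\forall h\, \neg S(h,h)) \lor (\forall b\, S(b,b))
Finally move all quantifiers to the prefix:
  \forall h\, \forall b\, (\neg S(h,h) \lor S(b,b))
The quantifier \exists h sits under an odd number of negations (counting the antecedent side of each →), so it flips to \forall h.

universal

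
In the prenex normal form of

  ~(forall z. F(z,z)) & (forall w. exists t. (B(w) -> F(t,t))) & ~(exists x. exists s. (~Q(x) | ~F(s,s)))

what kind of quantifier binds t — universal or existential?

Eliminate → and ↔ using ¬ and ∨.
  ~(forall z. F(z,z)) & (forall w. exists t. (~B(w) | F(t,t))) & ~(exists x. exists s. (~Q(x) | ~F(s,s)))
Move each ¬ inward, flipping quantifiers it crosses:
  (exists z. ~F(z,z)) & (forall w. exists t. (~B(w) | F(t,t))) & (forall x. forall s. (Q(x) & F(s,s)))
Finally move all quantifiers to the prefix:
  exists z. forall w. exists t. forall x. forall s. (~F(z,z) & (~B(w) | F(t,t)) & Q(x) & F(s,s))
The quantifier exists t sits under an even number of negations (counting the antecedent side of each →), so it remains existential.

existential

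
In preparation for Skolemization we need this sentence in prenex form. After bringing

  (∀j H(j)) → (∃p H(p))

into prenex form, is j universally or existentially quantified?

existential

Eliminate → and ↔ using ¬ and ∨.
  ¬(∀j H(j)) ∨ (∃p H(p))
Drive negations inward (¬∀x A ≡ ∃x ¬A, ¬∃x A ≡ ∀x ¬A, De Morgan for ∧/∨):
  (∃j ¬H(j)) ∨ (∃p H(p))
All bound variables are already distinct, so no renaming is needed.
Extract every quantifier outward, since the variables are now distinct and don't occur free across branches:
  ∃j ∃p (¬H(j) ∨ H(p))
The quantifier ∀j sits under an odd number of negations (counting the antecedent side of each →), so it flips to ∃j.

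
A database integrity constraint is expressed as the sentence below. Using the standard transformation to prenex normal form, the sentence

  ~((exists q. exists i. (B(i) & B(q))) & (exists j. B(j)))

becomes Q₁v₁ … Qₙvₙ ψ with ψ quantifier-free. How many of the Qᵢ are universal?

Move each ¬ inward, flipping quantifiers it crosses:
  (forall q. forall i. (~B(i) | ~B(q))) | (forall j. ~B(j))
Finally move all quantifiers to the prefix:
  forall q. forall i. forall j. (~B(i) | ~B(q) | ~B(j))
The prefix is forall q forall i forall j: 3 universal, 0 existential.

3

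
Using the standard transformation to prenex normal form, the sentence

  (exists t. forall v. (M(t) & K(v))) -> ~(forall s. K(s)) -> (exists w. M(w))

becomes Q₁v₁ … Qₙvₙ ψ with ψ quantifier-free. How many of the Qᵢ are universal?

Rewrite implications/biconditionals: A → B as ¬A ∨ B.
  ~(exists t. forall v. (M(t) & K(v))) | ~~(forall s. K(s)) | (exists w. M(w))
Move each ¬ inward, flipping quantifiers it crosses:
  (forall t. exists v. (~M(t) | ~K(v))) | (forall s. K(s)) | (exists w. M(w))
Finally move all quantifiers to the prefix:
  forall t. exists v. forall s. exists w. (~M(t) | ~K(v) | K(s) | M(w))
The prefix is forall t exists v forall s exists w: 2 universal, 2 existential.

2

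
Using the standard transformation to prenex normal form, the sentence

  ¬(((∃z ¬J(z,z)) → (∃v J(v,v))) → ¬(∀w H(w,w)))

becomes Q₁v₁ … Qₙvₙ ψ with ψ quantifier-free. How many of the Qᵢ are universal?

2

Rewrite implications/biconditionals: A → B as ¬A ∨ B.
  ¬(¬(¬(∃z ¬J(z,z)) ∨ (∃v J(v,v))) ∨ ¬(∀w H(w,w)))
Move each ¬ inward, flipping quantifiers it crosses:
  ((∀z J(z,z)) ∨ (∃v J(v,v))) ∧ (∀w H(w,w))
Finally move all quantifiers to the prefix:
  ∀z ∃v ∀w ((J(z,z) ∨ J(v,v)) ∧ H(w,w))
The prefix is ∀z ∃v ∀w: 2 universal, 1 existential.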